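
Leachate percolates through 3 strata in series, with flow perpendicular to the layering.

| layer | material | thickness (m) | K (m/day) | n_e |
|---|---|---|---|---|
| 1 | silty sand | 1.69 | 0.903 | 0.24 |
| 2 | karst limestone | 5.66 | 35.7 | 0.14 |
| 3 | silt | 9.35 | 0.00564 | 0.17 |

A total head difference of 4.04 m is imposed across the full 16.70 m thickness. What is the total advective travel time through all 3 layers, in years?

With flow normal to the layers, continuity requires the same specific discharge q through every layer.
Σ(b_i/K_i) = 1.69/0.903 + 5.66/35.7 + 9.35/0.00564 = 1660 d.
q = Δh / Σ(b_i/K_i) = 4.04 / 1660 = 0.002434 m/day.
In each layer the seepage velocity is v_i = q/n_i, so the layer transit time is t_i = b_i·n_i / q:
  layer 1 (silty sand): t_1 = 1.69 × 0.24 / 0.002434 = 166.6 d
  layer 2 (karst limestone): t_2 = 5.66 × 0.14 / 0.002434 = 325.6 d
  layer 3 (silt): t_3 = 9.35 × 0.17 / 0.002434 = 653.0 d
Total t = Σ t_i = 1145 days = 3.136 years.

3.14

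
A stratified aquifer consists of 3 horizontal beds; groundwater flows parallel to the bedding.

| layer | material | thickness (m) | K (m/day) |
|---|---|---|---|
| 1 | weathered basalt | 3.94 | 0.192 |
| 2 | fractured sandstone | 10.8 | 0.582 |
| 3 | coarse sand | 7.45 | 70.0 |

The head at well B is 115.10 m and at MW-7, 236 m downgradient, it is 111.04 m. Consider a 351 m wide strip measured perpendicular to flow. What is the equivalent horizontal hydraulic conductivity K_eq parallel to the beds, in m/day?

Flow is parallel to layering, so each bed carries its own Darcy discharge and the transmissivities add.
Σ(K_i·b_i) = 0.192×3.94 + 0.582×10.8 + 70.0×7.45 = 528.5 m²/day.
Total thickness b = 22.19 m, so K_eq = Σ(K_i·b_i)/b = 23.82 m/day.

23.8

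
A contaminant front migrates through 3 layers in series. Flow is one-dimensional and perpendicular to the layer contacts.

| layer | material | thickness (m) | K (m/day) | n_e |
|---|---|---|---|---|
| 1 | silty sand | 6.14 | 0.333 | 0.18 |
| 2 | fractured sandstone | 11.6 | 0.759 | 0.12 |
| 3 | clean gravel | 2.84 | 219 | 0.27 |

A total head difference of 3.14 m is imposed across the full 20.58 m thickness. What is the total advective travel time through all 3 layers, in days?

35.1

With flow normal to the layers, continuity requires the same specific discharge q through every layer.
Σ(b_i/K_i) = 6.14/0.333 + 11.6/0.759 + 2.84/219 = 33.73 d.
q = Δh / Σ(b_i/K_i) = 3.14 / 33.73 = 0.09308 m/day.
In each layer the seepage velocity is v_i = q/n_i, so the layer transit time is t_i = b_i·n_i / q:
  layer 1 (silty sand): t_1 = 6.14 × 0.18 / 0.09308 = 11.87 d
  layer 2 (fractured sandstone): t_2 = 11.6 × 0.12 / 0.09308 = 14.95 d
  layer 3 (clean gravel): t_3 = 2.84 × 0.27 / 0.09308 = 8.238 d
Total t = Σ t_i = 35.07 days.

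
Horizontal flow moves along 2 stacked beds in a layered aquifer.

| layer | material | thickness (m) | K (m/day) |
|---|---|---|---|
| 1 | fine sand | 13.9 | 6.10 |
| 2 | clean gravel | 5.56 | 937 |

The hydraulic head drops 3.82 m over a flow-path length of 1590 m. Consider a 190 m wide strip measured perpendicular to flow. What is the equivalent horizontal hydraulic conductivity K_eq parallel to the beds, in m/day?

Flow is parallel to layering, so each bed carries its own Darcy discharge and the transmissivities add.
Σ(K_i·b_i) = 6.10×13.9 + 937×5.56 = 5295 m²/day.
Total thickness b = 19.46 m, so K_eq = Σ(K_i·b_i)/b = 272.1 m/day.

272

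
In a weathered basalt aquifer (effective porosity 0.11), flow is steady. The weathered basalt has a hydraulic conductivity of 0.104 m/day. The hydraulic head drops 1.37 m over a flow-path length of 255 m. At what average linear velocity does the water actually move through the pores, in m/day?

0.00508

Hydraulic gradient i = Δh / L = 1.37 / 255 = 0.005373.
Darcy flux q = K · i = 0.1040 × 0.005373 = 0.0005587 m/day.
Seepage velocity v = q / n_e = 0.0005587 / 0.11 = 0.005080 m/day.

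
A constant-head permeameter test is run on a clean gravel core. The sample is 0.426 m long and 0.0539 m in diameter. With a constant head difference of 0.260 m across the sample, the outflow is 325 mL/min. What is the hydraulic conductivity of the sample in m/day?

Cross-sectional area A = π·(d/2)² = π × (0.0539/2)² = 0.002282 m².
Convert discharge: 325 mL/min = 5.417e-06 m³/s.
Darcy's law rearranged: K = Q·L / (A·Δh) = 5.417e-06 × 0.426 / (0.002282 × 0.260) = 0.003890 m/s = 336.1 m/day.

336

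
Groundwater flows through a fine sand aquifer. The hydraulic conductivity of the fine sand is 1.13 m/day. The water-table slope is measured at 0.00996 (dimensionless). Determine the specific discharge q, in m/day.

Hydraulic gradient i = 0.00996.
Specific discharge q = K · i = 1.130 × 0.009960 = 0.01125 m/day.

0.0113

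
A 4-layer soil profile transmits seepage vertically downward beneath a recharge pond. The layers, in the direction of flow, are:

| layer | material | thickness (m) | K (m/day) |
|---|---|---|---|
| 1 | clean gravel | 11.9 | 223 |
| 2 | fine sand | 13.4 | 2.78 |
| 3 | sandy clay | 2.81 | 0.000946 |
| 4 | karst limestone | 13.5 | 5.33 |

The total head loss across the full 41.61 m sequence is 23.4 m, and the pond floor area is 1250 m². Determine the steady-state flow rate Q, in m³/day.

9.82

Flow is perpendicular to layering, so the layers act in series and the equivalent K is the thickness-weighted harmonic mean.
Total thickness L = 11.9 + 13.4 + 2.81 + 13.5 = 41.61 m.
Σ(b_i/K_i) = 11.9/223 + 13.4/2.78 + 2.81/0.000946 + 13.5/5.33 = 2978 d.
K_eq = L / Σ(b_i/K_i) = 41.61 / 2978 = 0.01397 m/day.
Q = K_eq · A · (Δh/L) = 0.01397 × 1250 × (23.4/41.61) = 9.823 m³/day.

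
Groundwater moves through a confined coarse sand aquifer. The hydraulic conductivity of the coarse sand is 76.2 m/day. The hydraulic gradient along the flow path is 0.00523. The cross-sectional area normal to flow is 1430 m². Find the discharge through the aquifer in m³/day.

570

Hydraulic gradient i = 0.00523.
Darcy's law: Q = K · A · i = 76.20 × 1430 × 0.005230 = 569.9 m³/day.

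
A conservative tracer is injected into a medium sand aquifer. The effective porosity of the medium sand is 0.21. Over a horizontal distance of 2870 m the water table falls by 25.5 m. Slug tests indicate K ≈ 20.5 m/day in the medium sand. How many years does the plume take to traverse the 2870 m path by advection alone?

Hydraulic gradient i = Δh / L = 25.5 / 2870 = 0.008885.
Darcy flux q = K · i = 20.50 × 0.008885 = 0.1821 m/day.
Seepage velocity v = q / n_e = 0.1821 / 0.21 = 0.8673 m/day.
Travel time t = L / v = 2870 / 0.8673 = 3309 days = 9.059 years.

9.06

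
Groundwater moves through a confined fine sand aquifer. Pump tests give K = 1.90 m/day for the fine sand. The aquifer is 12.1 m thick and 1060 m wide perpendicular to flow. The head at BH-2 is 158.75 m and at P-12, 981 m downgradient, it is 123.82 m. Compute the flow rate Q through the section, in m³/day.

868

Cross-sectional area A = 1060 × 12.1 = 12826 m².
Hydraulic gradient i = (158.75 − 123.82) / 981 = 34.93 / 981 = 0.03561.
Darcy's law: Q = K · A · i = 1.900 × 12826 × 0.03561 = 867.7 m³/day.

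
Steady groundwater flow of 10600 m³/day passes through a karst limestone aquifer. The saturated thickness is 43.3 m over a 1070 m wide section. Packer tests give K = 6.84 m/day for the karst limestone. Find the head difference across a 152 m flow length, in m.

5.08

Cross-sectional area A = 1070 × 43.3 = 46331 m².
From Q = K·A·i, i = Q / (K·A) = 10600 / (6.840 × 46331) = 0.03345.
Head loss Δh = i · L = 0.03345 × 152 = 5.084 m.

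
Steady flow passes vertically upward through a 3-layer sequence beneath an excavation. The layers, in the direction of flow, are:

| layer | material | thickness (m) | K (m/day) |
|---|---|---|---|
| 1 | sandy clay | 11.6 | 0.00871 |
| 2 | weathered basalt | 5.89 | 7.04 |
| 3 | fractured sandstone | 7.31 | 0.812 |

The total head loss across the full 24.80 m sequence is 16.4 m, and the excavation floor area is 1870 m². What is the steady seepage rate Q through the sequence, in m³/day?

Flow is perpendicular to layering, so the layers act in series and the equivalent K is the thickness-weighted harmonic mean.
Total thickness L = 11.6 + 5.89 + 7.31 = 24.80 m.
Σ(b_i/K_i) = 11.6/0.00871 + 5.89/7.04 + 7.31/0.812 = 1342 d.
K_eq = L / Σ(b_i/K_i) = 24.80 / 1342 = 0.01848 m/day.
Q = K_eq · A · (Δh/L) = 0.01848 × 1870 × (16.4/24.80) = 22.86 m³/day.

22.9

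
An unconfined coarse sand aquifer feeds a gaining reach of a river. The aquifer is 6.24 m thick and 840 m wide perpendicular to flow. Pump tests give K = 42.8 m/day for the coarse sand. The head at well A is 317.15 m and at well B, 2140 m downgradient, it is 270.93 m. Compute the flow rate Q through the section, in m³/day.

4850

Cross-sectional area A = 840 × 6.24 = 5242 m².
Hydraulic gradient i = (317.15 − 270.93) / 2140 = 46.22 / 2140 = 0.02160.
Darcy's law: Q = K · A · i = 42.80 × 5242 × 0.02160 = 4845 m³/day.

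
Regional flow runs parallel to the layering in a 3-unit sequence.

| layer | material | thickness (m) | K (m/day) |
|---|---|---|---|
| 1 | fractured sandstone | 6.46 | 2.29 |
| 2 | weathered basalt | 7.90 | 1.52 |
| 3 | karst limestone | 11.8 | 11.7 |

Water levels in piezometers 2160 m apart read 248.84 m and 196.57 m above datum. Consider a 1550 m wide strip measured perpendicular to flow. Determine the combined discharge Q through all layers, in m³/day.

Flow is parallel to layering, so each bed carries its own Darcy discharge and the transmissivities add.
Σ(K_i·b_i) = 2.29×6.46 + 1.52×7.90 + 11.7×11.8 = 164.9 m²/day.
Hydraulic gradient i = (248.84 − 196.57) / 2160 = 52.27 / 2160 = 0.02420.
Q = Σ(K_i·b_i) · W · i = 164.9 × 1550 × 0.02420 = 6184 m³/day.

6180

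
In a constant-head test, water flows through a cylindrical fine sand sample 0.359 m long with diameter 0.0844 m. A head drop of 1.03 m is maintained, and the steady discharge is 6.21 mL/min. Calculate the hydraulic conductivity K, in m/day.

Cross-sectional area A = π·(d/2)² = π × (0.0844/2)² = 0.005595 m².
Convert discharge: 6.21 mL/min = 1.035e-07 m³/s.
Darcy's law rearranged: K = Q·L / (A·Δh) = 1.035e-07 × 0.359 / (0.005595 × 1.03) = 6.448e-06 m/s = 0.5571 m/day.

0.557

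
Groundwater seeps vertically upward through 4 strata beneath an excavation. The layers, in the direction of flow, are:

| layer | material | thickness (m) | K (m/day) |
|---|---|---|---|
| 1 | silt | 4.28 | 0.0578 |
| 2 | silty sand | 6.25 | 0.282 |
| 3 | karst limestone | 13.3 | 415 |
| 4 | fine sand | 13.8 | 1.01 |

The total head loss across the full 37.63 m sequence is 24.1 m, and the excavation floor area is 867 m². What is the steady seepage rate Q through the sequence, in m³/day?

Flow is perpendicular to layering, so the layers act in series and the equivalent K is the thickness-weighted harmonic mean.
Total thickness L = 4.28 + 6.25 + 13.3 + 13.8 = 37.63 m.
Σ(b_i/K_i) = 4.28/0.0578 + 6.25/0.282 + 13.3/415 + 13.8/1.01 = 109.9 d.
K_eq = L / Σ(b_i/K_i) = 37.63 / 109.9 = 0.3424 m/day.
Q = K_eq · A · (Δh/L) = 0.3424 × 867 × (24.1/37.63) = 190.1 m³/day.

190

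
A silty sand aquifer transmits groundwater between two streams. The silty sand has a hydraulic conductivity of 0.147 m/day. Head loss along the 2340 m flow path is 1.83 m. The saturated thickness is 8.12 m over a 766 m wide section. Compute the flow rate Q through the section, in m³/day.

Cross-sectional area A = 766 × 8.12 = 6220 m².
Hydraulic gradient i = Δh / L = 1.83 / 2340 = 0.0007821.
Darcy's law: Q = K · A · i = 0.1470 × 6220 × 0.0007821 = 0.7151 m³/day.

0.715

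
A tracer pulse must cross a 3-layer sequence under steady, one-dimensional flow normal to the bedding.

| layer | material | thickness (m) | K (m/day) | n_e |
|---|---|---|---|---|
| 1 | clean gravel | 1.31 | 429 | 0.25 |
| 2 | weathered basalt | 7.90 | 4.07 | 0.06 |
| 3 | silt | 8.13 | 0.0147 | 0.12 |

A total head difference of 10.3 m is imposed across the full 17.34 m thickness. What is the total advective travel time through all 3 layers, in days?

95.8

With flow normal to the layers, continuity requires the same specific discharge q through every layer.
Σ(b_i/K_i) = 1.31/429 + 7.90/4.07 + 8.13/0.0147 = 555.0 d.
q = Δh / Σ(b_i/K_i) = 10.3 / 555.0 = 0.01856 m/day.
In each layer the seepage velocity is v_i = q/n_i, so the layer transit time is t_i = b_i·n_i / q:
  layer 1 (clean gravel): t_1 = 1.31 × 0.25 / 0.01856 = 17.65 d
  layer 2 (weathered basalt): t_2 = 7.90 × 0.06 / 0.01856 = 25.54 d
  layer 3 (silt): t_3 = 8.13 × 0.12 / 0.01856 = 52.57 d
Total t = Σ t_i = 95.76 days.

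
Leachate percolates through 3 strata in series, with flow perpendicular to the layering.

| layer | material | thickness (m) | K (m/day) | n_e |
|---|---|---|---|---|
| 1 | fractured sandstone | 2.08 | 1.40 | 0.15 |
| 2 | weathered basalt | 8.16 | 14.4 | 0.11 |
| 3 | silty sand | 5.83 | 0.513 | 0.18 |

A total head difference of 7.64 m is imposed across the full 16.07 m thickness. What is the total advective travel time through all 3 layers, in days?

3.97

With flow normal to the layers, continuity requires the same specific discharge q through every layer.
Σ(b_i/K_i) = 2.08/1.40 + 8.16/14.4 + 5.83/0.513 = 13.42 d.
q = Δh / Σ(b_i/K_i) = 7.64 / 13.42 = 0.5694 m/day.
In each layer the seepage velocity is v_i = q/n_i, so the layer transit time is t_i = b_i·n_i / q:
  layer 1 (fractured sandstone): t_1 = 2.08 × 0.15 / 0.5694 = 0.5479 d
  layer 2 (weathered basalt): t_2 = 8.16 × 0.11 / 0.5694 = 1.576 d
  layer 3 (silty sand): t_3 = 5.83 × 0.18 / 0.5694 = 1.843 d
Total t = Σ t_i = 3.967 days.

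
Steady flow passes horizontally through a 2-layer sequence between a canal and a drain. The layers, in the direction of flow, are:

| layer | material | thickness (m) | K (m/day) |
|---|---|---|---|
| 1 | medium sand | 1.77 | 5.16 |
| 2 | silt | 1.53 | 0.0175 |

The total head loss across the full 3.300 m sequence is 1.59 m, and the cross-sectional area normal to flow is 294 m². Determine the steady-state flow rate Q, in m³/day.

Flow is perpendicular to layering, so the layers act in series and the equivalent K is the thickness-weighted harmonic mean.
Total thickness L = 1.77 + 1.53 = 3.300 m.
Σ(b_i/K_i) = 1.77/5.16 + 1.53/0.0175 = 87.77 d.
K_eq = L / Σ(b_i/K_i) = 3.300 / 87.77 = 0.03760 m/day.
Q = K_eq · A · (Δh/L) = 0.03760 × 294 × (1.59/3.300) = 5.326 m³/day.

5.33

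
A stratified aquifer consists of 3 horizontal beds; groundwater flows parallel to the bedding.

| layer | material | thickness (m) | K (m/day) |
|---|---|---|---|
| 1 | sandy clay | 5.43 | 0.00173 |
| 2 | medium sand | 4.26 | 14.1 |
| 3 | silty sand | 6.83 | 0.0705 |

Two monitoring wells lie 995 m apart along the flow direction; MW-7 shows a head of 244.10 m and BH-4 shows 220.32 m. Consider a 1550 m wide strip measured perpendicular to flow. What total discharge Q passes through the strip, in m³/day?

2240

Flow is parallel to layering, so each bed carries its own Darcy discharge and the transmissivities add.
Σ(K_i·b_i) = 0.00173×5.43 + 14.1×4.26 + 0.0705×6.83 = 60.56 m²/day.
Hydraulic gradient i = (244.10 − 220.32) / 995 = 23.78 / 995 = 0.02390.
Q = Σ(K_i·b_i) · W · i = 60.56 × 1550 × 0.02390 = 2243 m³/day.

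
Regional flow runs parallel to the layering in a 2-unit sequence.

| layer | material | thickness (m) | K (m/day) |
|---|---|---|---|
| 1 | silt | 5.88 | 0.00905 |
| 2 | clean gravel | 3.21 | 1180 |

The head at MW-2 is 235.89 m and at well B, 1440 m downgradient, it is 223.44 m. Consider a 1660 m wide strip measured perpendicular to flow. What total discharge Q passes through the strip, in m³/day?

Flow is parallel to layering, so each bed carries its own Darcy discharge and the transmissivities add.
Σ(K_i·b_i) = 0.00905×5.88 + 1180×3.21 = 3788 m²/day.
Hydraulic gradient i = (235.89 − 223.44) / 1440 = 12.45 / 1440 = 0.008646.
Q = Σ(K_i·b_i) · W · i = 3788 × 1660 × 0.008646 = 54364 m³/day.

54400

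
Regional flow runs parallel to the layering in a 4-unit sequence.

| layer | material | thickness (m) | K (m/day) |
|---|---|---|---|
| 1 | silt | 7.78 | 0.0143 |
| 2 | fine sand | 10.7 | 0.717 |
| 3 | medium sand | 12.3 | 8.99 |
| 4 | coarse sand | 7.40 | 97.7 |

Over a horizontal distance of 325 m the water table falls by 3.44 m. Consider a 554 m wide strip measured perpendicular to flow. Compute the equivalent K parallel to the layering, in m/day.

22.0

Flow is parallel to layering, so each bed carries its own Darcy discharge and the transmissivities add.
Σ(K_i·b_i) = 0.0143×7.78 + 0.717×10.7 + 8.99×12.3 + 97.7×7.40 = 841.3 m²/day.
Total thickness b = 38.18 m, so K_eq = Σ(K_i·b_i)/b = 22.04 m/day.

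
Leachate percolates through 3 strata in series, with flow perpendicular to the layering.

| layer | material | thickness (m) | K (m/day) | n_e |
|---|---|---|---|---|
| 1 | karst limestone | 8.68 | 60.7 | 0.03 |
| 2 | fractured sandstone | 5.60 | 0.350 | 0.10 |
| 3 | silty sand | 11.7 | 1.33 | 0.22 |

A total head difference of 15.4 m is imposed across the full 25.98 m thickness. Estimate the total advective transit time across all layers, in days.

With flow normal to the layers, continuity requires the same specific discharge q through every layer.
Σ(b_i/K_i) = 8.68/60.7 + 5.60/0.350 + 11.7/1.33 = 24.94 d.
q = Δh / Σ(b_i/K_i) = 15.4 / 24.94 = 0.6175 m/day.
In each layer the seepage velocity is v_i = q/n_i, so the layer transit time is t_i = b_i·n_i / q:
  layer 1 (karst limestone): t_1 = 8.68 × 0.03 / 0.6175 = 0.4217 d
  layer 2 (fractured sandstone): t_2 = 5.60 × 0.10 / 0.6175 = 0.9069 d
  layer 3 (silty sand): t_3 = 11.7 × 0.22 / 0.6175 = 4.169 d
Total t = Σ t_i = 5.497 days.

5.50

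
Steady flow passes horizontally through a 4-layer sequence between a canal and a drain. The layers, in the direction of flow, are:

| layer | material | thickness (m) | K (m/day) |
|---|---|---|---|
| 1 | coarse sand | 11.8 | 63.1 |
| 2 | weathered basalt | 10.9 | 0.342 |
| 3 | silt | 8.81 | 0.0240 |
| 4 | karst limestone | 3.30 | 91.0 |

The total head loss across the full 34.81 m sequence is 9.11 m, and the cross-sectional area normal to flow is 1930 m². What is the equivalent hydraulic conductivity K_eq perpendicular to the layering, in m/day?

Flow is perpendicular to layering, so the layers act in series and the equivalent K is the thickness-weighted harmonic mean.
Total thickness L = 11.8 + 10.9 + 8.81 + 3.30 = 34.81 m.
Σ(b_i/K_i) = 11.8/63.1 + 10.9/0.342 + 8.81/0.0240 + 3.30/91.0 = 399.2 d.
K_eq = L / Σ(b_i/K_i) = 34.81 / 399.2 = 0.08720 m/day.

0.0872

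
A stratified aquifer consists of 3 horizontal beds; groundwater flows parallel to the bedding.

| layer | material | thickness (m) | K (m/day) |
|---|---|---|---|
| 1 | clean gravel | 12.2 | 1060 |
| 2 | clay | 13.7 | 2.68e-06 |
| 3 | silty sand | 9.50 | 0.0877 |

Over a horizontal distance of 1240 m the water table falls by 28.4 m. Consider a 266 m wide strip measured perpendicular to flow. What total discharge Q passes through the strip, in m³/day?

Flow is parallel to layering, so each bed carries its own Darcy discharge and the transmissivities add.
Σ(K_i·b_i) = 1060×12.2 + 2.68e-06×13.7 + 0.0877×9.50 = 12933 m²/day.
Hydraulic gradient i = Δh / L = 28.4 / 1240 = 0.02290.
Q = Σ(K_i·b_i) · W · i = 12933 × 266 × 0.02290 = 78790 m³/day.

78800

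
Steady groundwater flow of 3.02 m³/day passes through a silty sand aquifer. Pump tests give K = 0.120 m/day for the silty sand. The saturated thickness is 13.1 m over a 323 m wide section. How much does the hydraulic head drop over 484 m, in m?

Cross-sectional area A = 323 × 13.1 = 4231 m².
From Q = K·A·i, i = Q / (K·A) = 3.02 / (0.1200 × 4231) = 0.005948.
Head loss Δh = i · L = 0.005948 × 484 = 2.879 m.

2.88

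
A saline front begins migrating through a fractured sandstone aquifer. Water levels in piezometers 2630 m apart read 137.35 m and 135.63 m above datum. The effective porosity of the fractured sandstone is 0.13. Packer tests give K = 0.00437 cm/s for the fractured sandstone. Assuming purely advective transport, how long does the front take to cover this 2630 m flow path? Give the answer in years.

379

Convert K: 0.00437 cm/s × 864 = 3.776 m/day.
Hydraulic gradient i = (137.35 − 135.63) / 2630 = 1.72 / 2630 = 0.0006540.
Darcy flux q = K · i = 3.776 × 0.0006540 = 0.002469 m/day.
Seepage velocity v = q / n_e = 0.002469 / 0.13 = 0.01899 m/day.
Travel time t = L / v = 2630 / 0.01899 = 1.385e+05 days = 379.1 years.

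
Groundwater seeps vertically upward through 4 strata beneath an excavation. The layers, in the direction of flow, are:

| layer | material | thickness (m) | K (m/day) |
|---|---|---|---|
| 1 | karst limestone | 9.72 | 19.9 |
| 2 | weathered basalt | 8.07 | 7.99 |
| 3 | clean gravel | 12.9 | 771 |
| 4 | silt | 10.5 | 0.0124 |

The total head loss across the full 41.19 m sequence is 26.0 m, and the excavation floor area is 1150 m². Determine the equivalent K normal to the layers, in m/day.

Flow is perpendicular to layering, so the layers act in series and the equivalent K is the thickness-weighted harmonic mean.
Total thickness L = 9.72 + 8.07 + 12.9 + 10.5 = 41.19 m.
Σ(b_i/K_i) = 9.72/19.9 + 8.07/7.99 + 12.9/771 + 10.5/0.0124 = 848.3 d.
K_eq = L / Σ(b_i/K_i) = 41.19 / 848.3 = 0.04856 m/day.

0.0486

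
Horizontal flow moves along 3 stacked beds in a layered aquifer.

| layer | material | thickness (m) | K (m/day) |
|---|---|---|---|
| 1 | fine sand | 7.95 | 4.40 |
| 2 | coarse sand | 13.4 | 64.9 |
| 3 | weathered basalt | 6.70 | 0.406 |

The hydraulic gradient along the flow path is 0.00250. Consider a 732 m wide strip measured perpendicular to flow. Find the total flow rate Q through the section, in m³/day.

Flow is parallel to layering, so each bed carries its own Darcy discharge and the transmissivities add.
Σ(K_i·b_i) = 4.40×7.95 + 64.9×13.4 + 0.406×6.70 = 907.4 m²/day.
Hydraulic gradient i = 0.00250.
Q = Σ(K_i·b_i) · W · i = 907.4 × 732 × 0.002500 = 1660 m³/day.

1660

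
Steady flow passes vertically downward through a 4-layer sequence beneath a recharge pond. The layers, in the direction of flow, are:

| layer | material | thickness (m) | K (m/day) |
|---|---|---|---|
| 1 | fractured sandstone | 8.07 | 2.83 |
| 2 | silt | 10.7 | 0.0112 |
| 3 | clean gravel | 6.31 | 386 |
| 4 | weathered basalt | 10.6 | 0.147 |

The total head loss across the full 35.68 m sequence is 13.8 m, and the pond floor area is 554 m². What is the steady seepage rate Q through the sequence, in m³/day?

Flow is perpendicular to layering, so the layers act in series and the equivalent K is the thickness-weighted harmonic mean.
Total thickness L = 8.07 + 10.7 + 6.31 + 10.6 = 35.68 m.
Σ(b_i/K_i) = 8.07/2.83 + 10.7/0.0112 + 6.31/386 + 10.6/0.147 = 1030 d.
K_eq = L / Σ(b_i/K_i) = 35.68 / 1030 = 0.03463 m/day.
Q = K_eq · A · (Δh/L) = 0.03463 × 554 × (13.8/35.68) = 7.420 m³/day.

7.42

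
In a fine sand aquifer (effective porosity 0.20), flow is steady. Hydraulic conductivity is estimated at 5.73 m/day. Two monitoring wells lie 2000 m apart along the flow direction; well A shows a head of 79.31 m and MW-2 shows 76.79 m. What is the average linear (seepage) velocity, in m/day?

Hydraulic gradient i = (79.31 − 76.79) / 2000 = 2.52 / 2000 = 0.001260.
Darcy flux q = K · i = 5.730 × 0.001260 = 0.007220 m/day.
Seepage velocity v = q / n_e = 0.007220 / 0.20 = 0.03610 m/day.

0.0361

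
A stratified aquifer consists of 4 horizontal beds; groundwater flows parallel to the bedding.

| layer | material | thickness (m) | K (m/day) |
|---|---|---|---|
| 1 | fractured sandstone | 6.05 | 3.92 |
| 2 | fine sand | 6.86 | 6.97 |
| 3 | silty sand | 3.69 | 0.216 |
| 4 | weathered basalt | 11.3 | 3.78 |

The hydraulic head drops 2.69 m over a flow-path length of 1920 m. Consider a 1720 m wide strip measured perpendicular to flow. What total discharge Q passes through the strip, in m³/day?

277

Flow is parallel to layering, so each bed carries its own Darcy discharge and the transmissivities add.
Σ(K_i·b_i) = 3.92×6.05 + 6.97×6.86 + 0.216×3.69 + 3.78×11.3 = 115.0 m²/day.
Hydraulic gradient i = Δh / L = 2.69 / 1920 = 0.001401.
Q = Σ(K_i·b_i) · W · i = 115.0 × 1720 × 0.001401 = 277.2 m³/day.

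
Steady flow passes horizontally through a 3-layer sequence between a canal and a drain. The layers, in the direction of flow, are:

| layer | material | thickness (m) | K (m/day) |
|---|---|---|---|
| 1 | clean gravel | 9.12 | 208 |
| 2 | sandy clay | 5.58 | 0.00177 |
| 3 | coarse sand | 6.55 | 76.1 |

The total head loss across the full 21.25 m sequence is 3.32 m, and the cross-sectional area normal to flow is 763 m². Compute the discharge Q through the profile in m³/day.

Flow is perpendicular to layering, so the layers act in series and the equivalent K is the thickness-weighted harmonic mean.
Total thickness L = 9.12 + 5.58 + 6.55 = 21.25 m.
Σ(b_i/K_i) = 9.12/208 + 5.58/0.00177 + 6.55/76.1 = 3153 d.
K_eq = L / Σ(b_i/K_i) = 21.25 / 3153 = 0.006740 m/day.
Q = K_eq · A · (Δh/L) = 0.006740 × 763 × (3.32/21.25) = 0.8035 m³/day.

0.803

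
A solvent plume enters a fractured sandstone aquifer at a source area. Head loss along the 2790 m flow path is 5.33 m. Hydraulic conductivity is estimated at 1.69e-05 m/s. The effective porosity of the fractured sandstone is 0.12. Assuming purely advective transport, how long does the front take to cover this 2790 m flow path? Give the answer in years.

Convert K: 1.69e-05 m/s × 86400 = 1.460 m/day.
Hydraulic gradient i = Δh / L = 5.33 / 2790 = 0.001910.
Darcy flux q = K · i = 1.460 × 0.001910 = 0.002789 m/day.
Seepage velocity v = q / n_e = 0.002789 / 0.12 = 0.02325 m/day.
Travel time t = L / v = 2790 / 0.02325 = 1.200e+05 days = 328.6 years.

329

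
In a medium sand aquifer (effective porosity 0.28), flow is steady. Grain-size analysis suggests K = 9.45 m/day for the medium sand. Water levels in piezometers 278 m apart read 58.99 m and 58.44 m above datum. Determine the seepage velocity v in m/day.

0.0668

Hydraulic gradient i = (58.99 − 58.44) / 278 = 0.55 / 278 = 0.001978.
Darcy flux q = K · i = 9.450 × 0.001978 = 0.01870 m/day.
Seepage velocity v = q / n_e = 0.01870 / 0.28 = 0.06677 m/day.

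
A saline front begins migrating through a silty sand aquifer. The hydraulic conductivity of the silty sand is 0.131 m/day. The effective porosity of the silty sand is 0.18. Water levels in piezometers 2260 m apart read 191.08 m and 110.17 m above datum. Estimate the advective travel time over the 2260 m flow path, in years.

237

Hydraulic gradient i = (191.08 − 110.17) / 2260 = 80.91 / 2260 = 0.03580.
Darcy flux q = K · i = 0.1310 × 0.03580 = 0.004690 m/day.
Seepage velocity v = q / n_e = 0.004690 / 0.18 = 0.02606 m/day.
Travel time t = L / v = 2260 / 0.02606 = 86739 days = 237.5 years.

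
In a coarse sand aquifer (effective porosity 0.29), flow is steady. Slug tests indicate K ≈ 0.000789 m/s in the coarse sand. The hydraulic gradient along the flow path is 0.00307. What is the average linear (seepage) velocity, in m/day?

Convert K: 0.000789 m/s × 86400 = 68.17 m/day.
Hydraulic gradient i = 0.00307.
Darcy flux q = K · i = 68.17 × 0.003070 = 0.2093 m/day.
Seepage velocity v = q / n_e = 0.2093 / 0.29 = 0.7217 m/day.

0.722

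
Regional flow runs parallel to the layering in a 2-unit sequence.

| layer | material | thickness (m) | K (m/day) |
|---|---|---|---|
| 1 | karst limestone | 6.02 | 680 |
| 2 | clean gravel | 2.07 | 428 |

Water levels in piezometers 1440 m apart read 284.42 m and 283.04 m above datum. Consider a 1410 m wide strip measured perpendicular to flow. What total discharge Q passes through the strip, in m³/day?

6730

Flow is parallel to layering, so each bed carries its own Darcy discharge and the transmissivities add.
Σ(K_i·b_i) = 680×6.02 + 428×2.07 = 4980 m²/day.
Hydraulic gradient i = (284.42 − 283.04) / 1440 = 1.38 / 1440 = 0.0009583.
Q = Σ(K_i·b_i) · W · i = 4980 × 1410 × 0.0009583 = 6729 m³/day.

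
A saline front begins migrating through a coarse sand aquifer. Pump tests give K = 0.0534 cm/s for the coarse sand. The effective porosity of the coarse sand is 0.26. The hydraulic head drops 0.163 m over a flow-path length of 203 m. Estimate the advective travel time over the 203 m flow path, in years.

Convert K: 0.0534 cm/s × 864 = 46.14 m/day.
Hydraulic gradient i = Δh / L = 0.163 / 203 = 0.0008030.
Darcy flux q = K · i = 46.14 × 0.0008030 = 0.03705 m/day.
Seepage velocity v = q / n_e = 0.03705 / 0.26 = 0.1425 m/day.
Travel time t = L / v = 203 / 0.1425 = 1425 days = 3.901 years.

3.90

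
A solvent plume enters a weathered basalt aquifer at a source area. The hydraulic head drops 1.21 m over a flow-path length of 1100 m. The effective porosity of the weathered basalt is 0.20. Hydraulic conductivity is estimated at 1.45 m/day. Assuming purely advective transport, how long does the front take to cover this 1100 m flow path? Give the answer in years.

Hydraulic gradient i = Δh / L = 1.21 / 1100 = 0.001100.
Darcy flux q = K · i = 1.450 × 0.001100 = 0.001595 m/day.
Seepage velocity v = q / n_e = 0.001595 / 0.20 = 0.007975 m/day.
Travel time t = L / v = 1100 / 0.007975 = 1.379e+05 days = 377.6 years.

378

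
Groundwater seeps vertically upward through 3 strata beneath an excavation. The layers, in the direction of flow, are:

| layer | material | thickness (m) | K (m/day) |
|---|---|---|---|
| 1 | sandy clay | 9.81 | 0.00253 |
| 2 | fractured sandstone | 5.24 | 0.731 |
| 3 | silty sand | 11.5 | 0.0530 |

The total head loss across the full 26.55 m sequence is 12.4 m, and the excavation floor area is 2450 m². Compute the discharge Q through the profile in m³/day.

Flow is perpendicular to layering, so the layers act in series and the equivalent K is the thickness-weighted harmonic mean.
Total thickness L = 9.81 + 5.24 + 11.5 = 26.55 m.
Σ(b_i/K_i) = 9.81/0.00253 + 5.24/0.731 + 11.5/0.0530 = 4102 d.
K_eq = L / Σ(b_i/K_i) = 26.55 / 4102 = 0.006473 m/day.
Q = K_eq · A · (Δh/L) = 0.006473 × 2450 × (12.4/26.55) = 7.407 m³/day.

7.41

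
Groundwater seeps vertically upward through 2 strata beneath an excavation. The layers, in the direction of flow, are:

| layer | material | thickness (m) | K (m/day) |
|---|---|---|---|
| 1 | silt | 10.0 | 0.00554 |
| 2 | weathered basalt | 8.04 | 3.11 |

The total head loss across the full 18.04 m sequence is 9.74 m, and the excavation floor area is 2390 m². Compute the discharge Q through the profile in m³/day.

12.9

Flow is perpendicular to layering, so the layers act in series and the equivalent K is the thickness-weighted harmonic mean.
Total thickness L = 10.0 + 8.04 = 18.04 m.
Σ(b_i/K_i) = 10.0/0.00554 + 8.04/3.11 = 1808 d.
K_eq = L / Σ(b_i/K_i) = 18.04 / 1808 = 0.009980 m/day.
Q = K_eq · A · (Δh/L) = 0.009980 × 2390 × (9.74/18.04) = 12.88 m³/day.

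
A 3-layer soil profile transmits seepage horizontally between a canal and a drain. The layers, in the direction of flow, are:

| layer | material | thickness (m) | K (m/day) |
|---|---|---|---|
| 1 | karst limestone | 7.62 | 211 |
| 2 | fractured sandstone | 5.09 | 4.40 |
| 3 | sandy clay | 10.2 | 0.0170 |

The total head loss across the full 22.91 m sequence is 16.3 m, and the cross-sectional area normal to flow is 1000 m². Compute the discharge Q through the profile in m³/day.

27.1

Flow is perpendicular to layering, so the layers act in series and the equivalent K is the thickness-weighted harmonic mean.
Total thickness L = 7.62 + 5.09 + 10.2 = 22.91 m.
Σ(b_i/K_i) = 7.62/211 + 5.09/4.40 + 10.2/0.0170 = 601.2 d.
K_eq = L / Σ(b_i/K_i) = 22.91 / 601.2 = 0.03811 m/day.
Q = K_eq · A · (Δh/L) = 0.03811 × 1000 × (16.3/22.91) = 27.11 m³/day.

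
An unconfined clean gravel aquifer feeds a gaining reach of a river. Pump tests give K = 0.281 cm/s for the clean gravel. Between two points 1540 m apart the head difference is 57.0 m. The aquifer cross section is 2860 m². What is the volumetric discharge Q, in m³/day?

Convert K: 0.281 cm/s × 864 = 242.8 m/day.
Hydraulic gradient i = Δh / L = 57.0 / 1540 = 0.03701.
Darcy's law: Q = K · A · i = 242.8 × 2860 × 0.03701 = 25700 m³/day.

25700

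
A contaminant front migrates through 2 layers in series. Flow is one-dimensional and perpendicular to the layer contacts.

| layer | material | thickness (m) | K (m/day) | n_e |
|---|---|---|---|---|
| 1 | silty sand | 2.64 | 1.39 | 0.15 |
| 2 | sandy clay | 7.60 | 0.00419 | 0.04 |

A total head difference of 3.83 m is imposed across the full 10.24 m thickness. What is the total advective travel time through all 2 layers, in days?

With flow normal to the layers, continuity requires the same specific discharge q through every layer.
Σ(b_i/K_i) = 2.64/1.39 + 7.60/0.00419 = 1816 d.
q = Δh / Σ(b_i/K_i) = 3.83 / 1816 = 0.002109 m/day.
In each layer the seepage velocity is v_i = q/n_i, so the layer transit time is t_i = b_i·n_i / q:
  layer 1 (silty sand): t_1 = 2.64 × 0.15 / 0.002109 = 187.7 d
  layer 2 (sandy clay): t_2 = 7.60 × 0.04 / 0.002109 = 144.1 d
Total t = Σ t_i = 331.9 days.

332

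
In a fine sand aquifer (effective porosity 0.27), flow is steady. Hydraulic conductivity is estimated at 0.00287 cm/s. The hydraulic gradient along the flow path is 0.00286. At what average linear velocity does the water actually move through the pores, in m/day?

0.0263

Convert K: 0.00287 cm/s × 864 = 2.480 m/day.
Hydraulic gradient i = 0.00286.
Darcy flux q = K · i = 2.480 × 0.002860 = 0.007092 m/day.
Seepage velocity v = q / n_e = 0.007092 / 0.27 = 0.02627 m/day.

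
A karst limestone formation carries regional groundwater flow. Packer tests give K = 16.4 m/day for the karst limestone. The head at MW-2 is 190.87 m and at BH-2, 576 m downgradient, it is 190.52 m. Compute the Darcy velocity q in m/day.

Hydraulic gradient i = (190.87 − 190.52) / 576 = 0.35 / 576 = 0.0006076.
Specific discharge q = K · i = 16.40 × 0.0006076 = 0.009965 m/day.

0.00997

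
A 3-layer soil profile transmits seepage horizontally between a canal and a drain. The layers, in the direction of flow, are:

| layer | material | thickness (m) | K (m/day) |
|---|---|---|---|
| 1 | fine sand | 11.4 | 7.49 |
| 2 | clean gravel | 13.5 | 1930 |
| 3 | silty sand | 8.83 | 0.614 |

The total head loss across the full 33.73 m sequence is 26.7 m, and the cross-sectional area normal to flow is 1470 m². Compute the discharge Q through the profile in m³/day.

2470

Flow is perpendicular to layering, so the layers act in series and the equivalent K is the thickness-weighted harmonic mean.
Total thickness L = 11.4 + 13.5 + 8.83 = 33.73 m.
Σ(b_i/K_i) = 11.4/7.49 + 13.5/1930 + 8.83/0.614 = 15.91 d.
K_eq = L / Σ(b_i/K_i) = 33.73 / 15.91 = 2.120 m/day.
Q = K_eq · A · (Δh/L) = 2.120 × 1470 × (26.7/33.73) = 2467 m³/day.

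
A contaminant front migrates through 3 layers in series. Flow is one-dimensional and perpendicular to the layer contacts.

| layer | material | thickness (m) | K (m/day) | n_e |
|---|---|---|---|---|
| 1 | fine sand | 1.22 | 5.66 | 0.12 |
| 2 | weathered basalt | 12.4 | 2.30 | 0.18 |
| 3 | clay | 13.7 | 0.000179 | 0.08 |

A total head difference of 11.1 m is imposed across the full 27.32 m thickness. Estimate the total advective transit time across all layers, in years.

With flow normal to the layers, continuity requires the same specific discharge q through every layer.
Σ(b_i/K_i) = 1.22/5.66 + 12.4/2.30 + 13.7/0.000179 = 76542 d.
q = Δh / Σ(b_i/K_i) = 11.1 / 76542 = 0.0001450 m/day.
In each layer the seepage velocity is v_i = q/n_i, so the layer transit time is t_i = b_i·n_i / q:
  layer 1 (fine sand): t_1 = 1.22 × 0.12 / 0.0001450 = 1010 d
  layer 2 (weathered basalt): t_2 = 12.4 × 0.18 / 0.0001450 = 15391 d
  layer 3 (clay): t_3 = 13.7 × 0.08 / 0.0001450 = 7558 d
Total t = Σ t_i = 23958 days = 65.59 years.

65.6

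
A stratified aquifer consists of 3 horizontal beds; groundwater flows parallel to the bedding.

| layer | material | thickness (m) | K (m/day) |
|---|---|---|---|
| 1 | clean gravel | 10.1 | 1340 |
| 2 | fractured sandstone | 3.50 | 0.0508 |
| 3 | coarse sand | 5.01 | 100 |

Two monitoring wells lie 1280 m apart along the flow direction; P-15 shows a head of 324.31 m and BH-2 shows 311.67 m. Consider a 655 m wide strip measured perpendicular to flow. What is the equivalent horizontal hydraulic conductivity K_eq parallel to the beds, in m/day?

754

Flow is parallel to layering, so each bed carries its own Darcy discharge and the transmissivities add.
Σ(K_i·b_i) = 1340×10.1 + 0.0508×3.50 + 100×5.01 = 14035 m²/day.
Total thickness b = 18.61 m, so K_eq = Σ(K_i·b_i)/b = 754.2 m/day.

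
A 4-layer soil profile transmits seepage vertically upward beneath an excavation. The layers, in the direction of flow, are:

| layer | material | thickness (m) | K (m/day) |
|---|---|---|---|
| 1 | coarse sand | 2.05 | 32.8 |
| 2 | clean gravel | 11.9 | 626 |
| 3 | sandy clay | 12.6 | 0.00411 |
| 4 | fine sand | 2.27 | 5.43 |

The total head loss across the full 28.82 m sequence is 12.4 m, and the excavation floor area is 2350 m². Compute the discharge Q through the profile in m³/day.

9.50

Flow is perpendicular to layering, so the layers act in series and the equivalent K is the thickness-weighted harmonic mean.
Total thickness L = 2.05 + 11.9 + 12.6 + 2.27 = 28.82 m.
Σ(b_i/K_i) = 2.05/32.8 + 11.9/626 + 12.6/0.00411 + 2.27/5.43 = 3066 d.
K_eq = L / Σ(b_i/K_i) = 28.82 / 3066 = 0.009399 m/day.
Q = K_eq · A · (Δh/L) = 0.009399 × 2350 × (12.4/28.82) = 9.504 m³/day.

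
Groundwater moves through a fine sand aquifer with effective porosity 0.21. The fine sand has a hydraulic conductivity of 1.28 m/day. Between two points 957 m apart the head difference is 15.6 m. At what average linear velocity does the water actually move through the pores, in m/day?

0.0994

Hydraulic gradient i = Δh / L = 15.6 / 957 = 0.01630.
Darcy flux q = K · i = 1.280 × 0.01630 = 0.02087 m/day.
Seepage velocity v = q / n_e = 0.02087 / 0.21 = 0.09936 m/day.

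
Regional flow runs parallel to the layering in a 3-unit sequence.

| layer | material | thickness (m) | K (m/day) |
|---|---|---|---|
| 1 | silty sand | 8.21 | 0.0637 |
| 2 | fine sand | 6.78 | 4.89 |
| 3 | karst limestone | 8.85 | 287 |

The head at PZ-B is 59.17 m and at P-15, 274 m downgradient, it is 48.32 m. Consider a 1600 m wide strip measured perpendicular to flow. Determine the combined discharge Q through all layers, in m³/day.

Flow is parallel to layering, so each bed carries its own Darcy discharge and the transmissivities add.
Σ(K_i·b_i) = 0.0637×8.21 + 4.89×6.78 + 287×8.85 = 2574 m²/day.
Hydraulic gradient i = (59.17 − 48.32) / 274 = 10.85 / 274 = 0.03960.
Q = Σ(K_i·b_i) · W · i = 2574 × 1600 × 0.03960 = 1.631e+05 m³/day.

163000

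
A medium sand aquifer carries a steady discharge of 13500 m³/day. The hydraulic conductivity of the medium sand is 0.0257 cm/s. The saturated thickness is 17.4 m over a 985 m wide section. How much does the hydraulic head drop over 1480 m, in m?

Convert K: 0.0257 cm/s × 864 = 22.20 m/day.
Cross-sectional area A = 985 × 17.4 = 17139 m².
From Q = K·A·i, i = Q / (K·A) = 13500 / (22.20 × 17139) = 0.03547.
Head loss Δh = i · L = 0.03547 × 1480 = 52.50 m.

52.5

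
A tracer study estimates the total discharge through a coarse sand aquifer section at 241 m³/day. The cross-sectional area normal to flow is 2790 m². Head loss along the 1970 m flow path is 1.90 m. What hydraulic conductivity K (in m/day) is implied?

Hydraulic gradient i = Δh / L = 1.90 / 1970 = 0.0009645.
From Q = K·A·i, K = Q / (A·i) = 241 / (2790 × 0.0009645) = 89.56 m/day.

89.6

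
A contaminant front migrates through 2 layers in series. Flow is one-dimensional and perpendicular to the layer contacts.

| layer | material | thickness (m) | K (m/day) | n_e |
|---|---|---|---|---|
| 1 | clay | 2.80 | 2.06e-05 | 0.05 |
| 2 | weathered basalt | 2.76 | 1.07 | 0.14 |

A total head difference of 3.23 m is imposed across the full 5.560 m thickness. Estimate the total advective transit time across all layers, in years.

60.6

With flow normal to the layers, continuity requires the same specific discharge q through every layer.
Σ(b_i/K_i) = 2.80/2.06e-05 + 2.76/1.07 = 1.359e+05 d.
q = Δh / Σ(b_i/K_i) = 3.23 / 1.359e+05 = 2.376e-05 m/day.
In each layer the seepage velocity is v_i = q/n_i, so the layer transit time is t_i = b_i·n_i / q:
  layer 1 (clay): t_1 = 2.80 × 0.05 / 2.376e-05 = 5891 d
  layer 2 (weathered basalt): t_2 = 2.76 × 0.14 / 2.376e-05 = 16260 d
Total t = Σ t_i = 22152 days = 60.65 years.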